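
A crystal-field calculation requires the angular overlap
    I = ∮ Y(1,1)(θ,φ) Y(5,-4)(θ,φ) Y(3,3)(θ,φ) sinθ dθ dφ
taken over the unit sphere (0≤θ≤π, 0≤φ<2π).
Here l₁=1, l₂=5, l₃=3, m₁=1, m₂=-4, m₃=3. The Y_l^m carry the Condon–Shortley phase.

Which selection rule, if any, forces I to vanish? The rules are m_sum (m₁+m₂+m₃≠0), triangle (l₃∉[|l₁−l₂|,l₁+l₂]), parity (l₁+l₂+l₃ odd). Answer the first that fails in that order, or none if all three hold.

triangle

m₁+m₂+m₃ = 1 − 4 + 3 = 0  ✓
triangle: need |l₁−l₂| ≤ l₃ ≤ l₁+l₂ = [4,6]; l₃=3 is outside  ✗
parity: l₁+l₂+l₃ = 9 is odd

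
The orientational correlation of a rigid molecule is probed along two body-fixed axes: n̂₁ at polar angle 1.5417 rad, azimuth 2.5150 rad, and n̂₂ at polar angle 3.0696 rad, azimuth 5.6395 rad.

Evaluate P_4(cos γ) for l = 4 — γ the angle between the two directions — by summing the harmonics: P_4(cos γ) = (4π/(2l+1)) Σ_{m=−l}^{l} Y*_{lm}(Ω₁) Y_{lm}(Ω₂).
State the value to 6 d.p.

0.337271

Expand P_4 via completeness: Σ_{m} conj(Y_{4,m}) at Ω₁ times Y_{4,m} at Ω₂ —
  term(m=-4) = +0.000005+0.000000i   from Y*(Ω₁)=-0.355610-0.262135i, Y(Ω₂)=-0.000010+0.000006i
  term(m=-3) = +0.000017+0.000001i   from Y*(Ω₁)=+0.011059+0.034645i, Y(Ω₂)=+0.000164-0.000435i
  term(m=-2) = -0.003428-0.000117i   from Y*(Ω₁)=-0.103764+0.315642i, Y(Ω₂)=+0.002887+0.009910i
  term(m=-1) = -0.005541-0.000095i   from Y*(Ω₁)=+0.033366-0.024154i, Y(Ω₂)=-0.107614-0.080741i
  term(m=+0) = +0.259445+0.000000i   from Y*(Ω₁)=+0.314673-0.000000i, Y(Ω₂)=+0.824490+0.000000i
  term(m=+1) = -0.005541+0.000095i   from Y*(Ω₁)=-0.033366-0.024154i, Y(Ω₂)=+0.107614-0.080741i
  term(m=+2) = -0.003428+0.000117i   from Y*(Ω₁)=-0.103764-0.315642i, Y(Ω₂)=+0.002887-0.009910i
  term(m=+3) = +0.000017-0.000001i   from Y*(Ω₁)=-0.011059+0.034645i, Y(Ω₂)=-0.000164-0.000435i
  term(m=+4) = +0.000005-0.000000i   from Y*(Ω₁)=-0.355610+0.262135i, Y(Ω₂)=-0.000010-0.000006i
Σ over m = +0.241552+0.000000i; ×(4π/9) → +0.337271+0.000000i. Real part: 0.337271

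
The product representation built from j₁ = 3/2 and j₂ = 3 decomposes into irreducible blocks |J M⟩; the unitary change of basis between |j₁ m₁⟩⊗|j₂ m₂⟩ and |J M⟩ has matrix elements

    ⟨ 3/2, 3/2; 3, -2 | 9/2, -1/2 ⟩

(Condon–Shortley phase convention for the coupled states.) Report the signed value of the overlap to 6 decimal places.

j₁+j₂−J=0  J+j₁−j₂=3  J−j₁+j₂=6  j₁+j₂+J+1=10
(j₁±m₁, j₂±m₂, J±M) = (3,0,1,5,4,5)
P² = 172800/7
sum k=0..0:
  [0] +1/720 = 1/720
S = 1/720
C² = P²·S² = 1/21 ; C = +0.218218

+√(1/21) = +0.218218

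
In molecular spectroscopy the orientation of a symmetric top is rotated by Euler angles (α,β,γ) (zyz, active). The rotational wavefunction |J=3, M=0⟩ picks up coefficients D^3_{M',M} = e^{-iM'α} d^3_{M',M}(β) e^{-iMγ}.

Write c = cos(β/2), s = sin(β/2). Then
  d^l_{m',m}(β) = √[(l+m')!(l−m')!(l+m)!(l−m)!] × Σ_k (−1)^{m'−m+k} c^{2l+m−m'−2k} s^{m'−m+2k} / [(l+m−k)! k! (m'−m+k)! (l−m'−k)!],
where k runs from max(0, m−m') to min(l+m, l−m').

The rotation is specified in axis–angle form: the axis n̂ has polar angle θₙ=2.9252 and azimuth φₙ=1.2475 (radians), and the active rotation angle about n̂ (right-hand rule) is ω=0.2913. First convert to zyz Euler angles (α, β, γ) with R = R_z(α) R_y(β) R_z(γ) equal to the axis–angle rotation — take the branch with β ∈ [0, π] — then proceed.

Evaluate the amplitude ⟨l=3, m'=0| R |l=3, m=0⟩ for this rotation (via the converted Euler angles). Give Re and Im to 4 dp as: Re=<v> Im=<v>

Re=0.9884 Im=0.0000

Axis–angle → zyz. n̂ = (sinθₙcosφₙ, sinθₙsinφₙ, cosθₙ) = (+0.068211, +0.203585, -0.976678), ω = 0.2913.
R = I cosω + sinω [n̂]ₓ + (1−cosω) n̂n̂ᵀ gives
  R = [+0.958067, +0.281085, +0.055662; -0.279915, +0.959617, -0.027967; -0.061276, +0.011213, +0.998058]
β = atan2(√(R₁₃²+R₂₃²), R₃₃) = 0.062334; α = atan2(R₂₃, R₁₃) mod 2π = 5.817590; γ = atan2(R₃₂, −R₃₁) mod 2π = 0.180997
First d^3_{0,0}(β=0.0623), then the phase factors e^{-i(0)α} and e^{-i(0)γ}:
With c≡cos(β/2)=0.999514 and s≡sin(β/2)=0.031162, N=[6·6·6·6]^{1/2}=36.000000
k∈{0,1,2,3} keeps every argument non-negative
  k=0: (−1)^0·36.0000/(36)·0.9995^6·0.0312^0 = +0.997090
  k=1: (−1)^1·36.0000/(4)·0.9995^4·0.0312^2 = -0.008723
  k=2: (−1)^2·36.0000/(4)·0.9995^2·0.0312^4 = +0.000008
  k=3: (−1)^3·36.0000/(36)·0.9995^0·0.0312^6 = -0.000000
d^3_{0,0}(0.0623) = +0.997090 -0.008723 +0.000008 -0.000000 = +0.988376
Attach z-rotation phases: D = e^{-i(0)(5.8176)}·(+0.988376)·e^{-i(0)(0.1810)} = +0.988376+0.000000i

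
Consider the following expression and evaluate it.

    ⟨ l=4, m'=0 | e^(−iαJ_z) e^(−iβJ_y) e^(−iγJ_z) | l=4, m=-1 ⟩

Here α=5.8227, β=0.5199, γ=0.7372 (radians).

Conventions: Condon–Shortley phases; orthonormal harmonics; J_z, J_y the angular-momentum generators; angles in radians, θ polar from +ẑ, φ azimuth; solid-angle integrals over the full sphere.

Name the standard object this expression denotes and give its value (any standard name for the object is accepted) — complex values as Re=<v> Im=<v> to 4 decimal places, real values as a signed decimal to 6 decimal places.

This is a Wigner D-matrix element — the rotation-matrix element ⟨l m'| R(α,β,γ) |l m⟩ in the angular-momentum basis.
First d^4_{0,-1}(β=0.5199), then the phase factors e^{-i(0)α} and e^{-i(-1)γ}:
With c≡cos(β/2)=0.966403 and s≡sin(β/2)=0.257032, N=[24·24·6·120]^{1/2}=643.987578
k∈{0,1,2,3} keeps every argument non-negative
  k=0: (−1)^1·643.9876/(144)·0.9664^7·0.2570^1 = -0.904919
  k=1: (−1)^2·643.9876/(24)·0.9664^5·0.2570^3 = +0.384078
  k=2: (−1)^3·643.9876/(24)·0.9664^3·0.2570^5 = -0.027169
  k=3: (−1)^4·643.9876/(144)·0.9664^1·0.2570^7 = +0.000320
d^4_{0,-1}(0.5199) = -0.904919 +0.384078 -0.027169 +0.000320 = -0.547690
D = (+1.000000+0.000000i)·(-0.547690)·(+0.740354+0.672218i) = -0.405484-0.368167i

Wigner D-matrix element, Re=-0.4055 Im=-0.3682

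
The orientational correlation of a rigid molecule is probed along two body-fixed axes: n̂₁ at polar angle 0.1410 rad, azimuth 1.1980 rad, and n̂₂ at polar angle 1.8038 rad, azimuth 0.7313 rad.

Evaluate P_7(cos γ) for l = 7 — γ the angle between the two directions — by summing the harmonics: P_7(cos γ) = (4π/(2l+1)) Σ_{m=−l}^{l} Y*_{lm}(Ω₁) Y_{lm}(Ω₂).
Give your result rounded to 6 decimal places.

0.209771

Expand P_7 via completeness: Σ_{m} conj(Y_{7,m}) at Ω₁ times Y_{7,m} at Ω₂ —
  m=-7: (-0.00000 + 0.00000j) × (0.16329 + 0.37911j) = -0.00000 - 0.00000j  (running Σ = -0.00000 - 0.00000j)
  m=-6: (0.00001 + 0.00001j) × (0.11689 - 0.34739j) = 0.00000 - 0.00000j  (running Σ = 0.00000 - 0.00000j)
  m=-5: (0.00023 - 0.00007j) × (0.08546 - 0.04836j) = 0.00002 - 0.00002j  (running Σ = 0.00002 - 0.00002j)
  m=-4: (0.00022 - 0.00275j) × (-0.34216 - 0.07522j) = -0.00028 + 0.00093j  (running Σ = -0.00026 + 0.00091j)
  m=-3: (-0.02091 - 0.01016j) × (0.00668 + 0.00930j) = -0.00005 - 0.00026j  (running Σ = -0.00031 + 0.00064j)
  m=-2: (-0.10020 + 0.09252j) × (-0.03524 + 0.32443j) = -0.02649 - 0.03577j  (running Σ = -0.02679 - 0.03512j)
  m=-1: (0.18235 + 0.46626j) × (0.03957 - 0.03551j) = 0.02377 + 0.01198j  (running Σ = -0.00302 - 0.02315j)
  m=0: (0.80874 + 0.00000j) × (0.31708 + 0.00000j) = 0.25644 + 0.00000j  (running Σ = 0.25342 - 0.02315j)
  m=1: (-0.18235 + 0.46626j) × (-0.03957 - 0.03551j) = 0.02377 - 0.01198j  (running Σ = 0.27719 - 0.03512j)
  m=2: (-0.10020 - 0.09252j) × (-0.03524 - 0.32443j) = -0.02649 + 0.03577j  (running Σ = 0.25070 + 0.00064j)
  m=3: (0.02091 - 0.01016j) × (-0.00668 + 0.00930j) = -0.00005 + 0.00026j  (running Σ = 0.25066 + 0.00091j)
  m=4: (0.00022 + 0.00275j) × (-0.34216 + 0.07522j) = -0.00028 - 0.00093j  (running Σ = 0.25038 - 0.00002j)
  m=5: (-0.00023 - 0.00007j) × (-0.08546 - 0.04836j) = 0.00002 + 0.00002j  (running Σ = 0.25039 - 0.00000j)
  m=6: (0.00001 - 0.00001j) × (0.11689 + 0.34739j) = 0.00000 + 0.00000j  (running Σ = 0.25040 - 0.00000j)
  m=7: (0.00000 + 0.00000j) × (-0.16329 + 0.37911j) = -0.00000 + 0.00000j  (running Σ = 0.25040 + 0.00000j)
Total Σ_m = 0.25040 + 0.00000j. Multiply by 0.837758: 0.20977 + 0.00000j. P_7(cos γ) = 0.209771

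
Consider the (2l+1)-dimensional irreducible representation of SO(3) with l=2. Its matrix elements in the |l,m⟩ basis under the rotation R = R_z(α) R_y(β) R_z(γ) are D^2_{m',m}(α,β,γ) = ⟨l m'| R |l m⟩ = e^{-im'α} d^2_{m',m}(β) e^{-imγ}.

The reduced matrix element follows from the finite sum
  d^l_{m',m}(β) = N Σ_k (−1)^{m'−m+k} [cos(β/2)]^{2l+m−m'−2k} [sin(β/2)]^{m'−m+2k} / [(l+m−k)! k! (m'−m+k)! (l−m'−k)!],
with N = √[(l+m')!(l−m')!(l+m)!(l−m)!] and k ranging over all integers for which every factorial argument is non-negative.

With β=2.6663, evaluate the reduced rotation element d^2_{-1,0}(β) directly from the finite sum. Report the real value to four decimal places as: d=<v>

d^2_{-1,0}(β=2.6663) via the finite sum:
c=cos(2.666300/2)=0.235416, s=sin(2.666300/2)=0.971895; N=√[1·6·2·2]=4.898979
k∈{1,2} keeps every argument non-negative
  k=1: (−1)^0·4.8990/(2)·0.2354^3·0.9719^1 = +0.031060
  k=2: (−1)^1·4.8990/(2)·0.2354^1·0.9719^3 = -0.529382
d^2_{-1,0}(2.6663) = +0.031060 -0.529382 = -0.498322

d=-0.4983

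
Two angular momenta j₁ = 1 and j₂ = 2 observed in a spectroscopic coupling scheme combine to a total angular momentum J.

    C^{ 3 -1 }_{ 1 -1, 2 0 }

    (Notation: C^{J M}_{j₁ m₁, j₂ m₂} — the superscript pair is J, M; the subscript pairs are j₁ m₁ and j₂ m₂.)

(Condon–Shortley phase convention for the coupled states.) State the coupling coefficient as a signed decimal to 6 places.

j₁+j₂−J=0  J+j₁−j₂=2  J−j₁+j₂=4  j₁+j₂+J+1=7
(j₁±m₁, j₂±m₂, J±M) = (0,2,2,2,2,4)
P² = 128/5
sum k=0..0:
  [0] +1/8 = 1/8
S = 1/8
C² = P²·S² = 2/5 ; C = +0.632456

+√(2/5) = +0.632456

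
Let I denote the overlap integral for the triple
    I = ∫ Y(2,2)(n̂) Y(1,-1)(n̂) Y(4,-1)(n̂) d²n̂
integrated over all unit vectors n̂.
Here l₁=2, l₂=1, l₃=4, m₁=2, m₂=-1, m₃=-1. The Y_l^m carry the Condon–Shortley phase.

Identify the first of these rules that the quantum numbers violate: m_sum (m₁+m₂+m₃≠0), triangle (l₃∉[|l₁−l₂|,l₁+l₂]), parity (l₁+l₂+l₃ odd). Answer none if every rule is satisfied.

triangle

m₁+m₂+m₃ = 2 − 1 − 1 = 0  ✓
triangle: need |l₁−l₂| ≤ l₃ ≤ l₁+l₂ = [1,3]; l₃=4 is outside  ✗
parity: l₁+l₂+l₃ = 7 is odd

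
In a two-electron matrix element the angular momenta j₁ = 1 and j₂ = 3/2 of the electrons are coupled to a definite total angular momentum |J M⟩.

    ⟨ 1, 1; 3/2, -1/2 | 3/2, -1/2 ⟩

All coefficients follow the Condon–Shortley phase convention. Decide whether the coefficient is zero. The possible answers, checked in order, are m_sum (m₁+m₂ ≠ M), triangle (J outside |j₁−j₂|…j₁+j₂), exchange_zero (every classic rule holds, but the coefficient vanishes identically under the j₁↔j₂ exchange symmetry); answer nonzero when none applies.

m_sum

m-sum: m₁+m₂ = 1+(-1/2) = 1/2, M = -1/2  ✗ ⇒ coefficient is 0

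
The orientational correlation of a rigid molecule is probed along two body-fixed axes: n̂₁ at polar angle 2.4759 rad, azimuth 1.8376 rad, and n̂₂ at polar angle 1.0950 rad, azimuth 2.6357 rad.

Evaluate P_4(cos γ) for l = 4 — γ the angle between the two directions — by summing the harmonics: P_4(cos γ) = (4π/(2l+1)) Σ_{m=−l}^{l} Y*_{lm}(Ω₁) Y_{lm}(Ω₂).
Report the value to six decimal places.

0.373018

Term-by-term m-sum for l=4 (normalisation 4π/9 = 1.396263):
  m=-4: Y*=+0.031070+0.056392i  Y=-0.120879+0.248477i  product -0.017768+0.000904i
  m=-3: Y*=-0.166426+0.161503i  Y=-0.021382-0.402149i  product +0.068507+0.063475i
  m=-2: Y*=-0.365828-0.216121i  Y=+0.065700+0.105024i  product -0.001337-0.052620i
  m=-1: Y*=+0.080577-0.294807i  Y=+0.258032+0.142944i  product +0.062932-0.064552i
  m=+0: Y*=-0.229042-0.000000i  Y=-0.185499+0.000000i  product +0.042487+0.000000i
  m=+1: Y*=-0.080577-0.294807i  Y=-0.258032+0.142944i  product +0.062932+0.064552i
  m=+2: Y*=-0.365828+0.216121i  Y=+0.065700-0.105024i  product -0.001337+0.052620i
  m=+3: Y*=+0.166426+0.161503i  Y=+0.021382-0.402149i  product +0.068507-0.063475i
  m=+4: Y*=+0.031070-0.056392i  Y=-0.120879-0.248477i  product -0.017768-0.000904i
Σ over m = +0.267155-0.000000i; ×(4π/9) → +0.373018-0.000000i. Real part: 0.373018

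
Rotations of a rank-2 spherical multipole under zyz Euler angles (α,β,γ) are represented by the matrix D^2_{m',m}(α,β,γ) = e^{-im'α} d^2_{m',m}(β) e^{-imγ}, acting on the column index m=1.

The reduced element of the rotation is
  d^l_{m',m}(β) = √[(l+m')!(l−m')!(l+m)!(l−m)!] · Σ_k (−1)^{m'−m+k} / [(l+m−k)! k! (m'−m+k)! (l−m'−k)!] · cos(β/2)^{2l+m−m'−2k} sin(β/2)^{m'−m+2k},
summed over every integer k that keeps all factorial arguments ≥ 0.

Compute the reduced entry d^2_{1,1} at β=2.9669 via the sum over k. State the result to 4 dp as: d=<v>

d^2_{1,1}(β=2.9669) via the finite sum:
With c≡cos(β/2)=0.087235 and s≡sin(β/2)=0.996188, N=[6·1·6·1]^{1/2}=6.000000
k∈{0,1} keeps every argument non-negative
  k=0: (−1)^0·6.0000/(6)·0.0872^4·0.9962^0 = +0.000058
  k=1: (−1)^1·6.0000/(2)·0.0872^2·0.9962^2 = -0.022656
d^2_{1,1}(2.9669) = +0.000058 -0.022656 = -0.022598

d=-0.0226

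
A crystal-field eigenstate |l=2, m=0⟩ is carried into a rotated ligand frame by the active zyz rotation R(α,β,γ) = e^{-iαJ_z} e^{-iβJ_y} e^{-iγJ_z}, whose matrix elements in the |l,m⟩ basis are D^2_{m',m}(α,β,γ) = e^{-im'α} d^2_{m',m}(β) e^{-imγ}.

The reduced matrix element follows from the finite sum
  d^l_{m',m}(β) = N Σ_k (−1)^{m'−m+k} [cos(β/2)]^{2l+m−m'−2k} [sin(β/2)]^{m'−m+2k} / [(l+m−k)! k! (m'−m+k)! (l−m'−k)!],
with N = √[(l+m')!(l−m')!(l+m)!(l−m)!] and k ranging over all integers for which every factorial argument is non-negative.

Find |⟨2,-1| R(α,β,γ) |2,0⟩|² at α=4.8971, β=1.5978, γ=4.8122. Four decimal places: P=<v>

First d^2_{-1,0}(β=1.5978), then the phase factors e^{-i(-1)α} and e^{-i(0)γ}:
Half-angle: c=0.697495, s=0.716589. N=√(1·6·2·2)=4.898979
k∈{1,2} keeps every argument non-negative
  k=1: (−1)^0·4.8990/(2)·0.6975^3·0.7166^1 = +0.595621
  k=2: (−1)^1·4.8990/(2)·0.6975^1·0.7166^3 = -0.628677
d^2_{-1,0}(1.5978) = +0.595621 -0.628677 = -0.033057
|D^2_{-1,0}|² = |d^2_{-1,0}(β)|² = (-0.033057)² = 0.001093 (the z-rotation phases have unit modulus)

P=0.0011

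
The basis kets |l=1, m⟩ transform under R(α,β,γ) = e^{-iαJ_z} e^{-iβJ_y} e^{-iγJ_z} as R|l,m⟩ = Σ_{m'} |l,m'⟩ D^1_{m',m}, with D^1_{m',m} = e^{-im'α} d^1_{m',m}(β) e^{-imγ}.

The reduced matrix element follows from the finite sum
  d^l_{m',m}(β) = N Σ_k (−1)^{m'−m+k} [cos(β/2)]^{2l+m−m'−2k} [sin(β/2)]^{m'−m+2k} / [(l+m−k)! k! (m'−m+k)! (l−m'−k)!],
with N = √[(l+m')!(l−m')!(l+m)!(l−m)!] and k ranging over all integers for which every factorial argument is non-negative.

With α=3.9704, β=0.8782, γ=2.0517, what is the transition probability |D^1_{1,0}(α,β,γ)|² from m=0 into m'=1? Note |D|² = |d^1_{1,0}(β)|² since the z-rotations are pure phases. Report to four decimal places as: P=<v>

Split into d^1_{1,0}(β=0.8782) × two z-phases.
With c≡cos(β/2)=0.905135 and s≡sin(β/2)=0.425125, N=[2·1·1·1]^{1/2}=1.414214
k∈{0} keeps every argument non-negative
  k=0: (−1)^1·1.4142/(1)·0.9051^1·0.4251^1 = -0.544183
d^1_{1,0}(0.8782) = -0.544183
|D^1_{1,0}|² = |d^1_{1,0}(β)|² = (-0.544183)² = 0.296135 (the z-rotation phases have unit modulus)

P=0.2961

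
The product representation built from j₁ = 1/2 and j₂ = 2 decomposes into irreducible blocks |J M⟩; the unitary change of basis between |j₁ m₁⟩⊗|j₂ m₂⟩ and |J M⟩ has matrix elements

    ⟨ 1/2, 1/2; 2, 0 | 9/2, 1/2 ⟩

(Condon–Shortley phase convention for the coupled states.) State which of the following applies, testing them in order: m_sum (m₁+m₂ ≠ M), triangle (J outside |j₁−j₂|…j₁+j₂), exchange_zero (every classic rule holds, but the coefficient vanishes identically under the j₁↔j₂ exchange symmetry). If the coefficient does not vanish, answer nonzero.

m-sum: m₁+m₂ = 1/2+0 = 1/2, M = 1/2  ✓
triangle: need |j₁−j₂| ≤ J ≤ j₁+j₂, i.e. J ∈ [3/2, 5/2]; J = 9/2 is outside ✗ ⇒ coefficient is 0

triangle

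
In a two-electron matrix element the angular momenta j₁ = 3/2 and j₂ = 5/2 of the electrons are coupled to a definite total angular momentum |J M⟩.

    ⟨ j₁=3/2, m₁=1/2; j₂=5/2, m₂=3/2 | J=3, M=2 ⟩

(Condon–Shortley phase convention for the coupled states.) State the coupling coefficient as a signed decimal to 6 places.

−√(1/12) = -0.288675

√[7·1!2!4!/8! · 2!1!4!1!5!1!] = √(48)
  +(−1)^0/∏(0,1,1,4,1,0)! = 1/24  (running 1/24)
  +(−1)^1/∏(1,0,0,3,2,1)! = -1/12  (running -1/24)
⟨..|..⟩ = √(48)·(-1/24) = -0.288675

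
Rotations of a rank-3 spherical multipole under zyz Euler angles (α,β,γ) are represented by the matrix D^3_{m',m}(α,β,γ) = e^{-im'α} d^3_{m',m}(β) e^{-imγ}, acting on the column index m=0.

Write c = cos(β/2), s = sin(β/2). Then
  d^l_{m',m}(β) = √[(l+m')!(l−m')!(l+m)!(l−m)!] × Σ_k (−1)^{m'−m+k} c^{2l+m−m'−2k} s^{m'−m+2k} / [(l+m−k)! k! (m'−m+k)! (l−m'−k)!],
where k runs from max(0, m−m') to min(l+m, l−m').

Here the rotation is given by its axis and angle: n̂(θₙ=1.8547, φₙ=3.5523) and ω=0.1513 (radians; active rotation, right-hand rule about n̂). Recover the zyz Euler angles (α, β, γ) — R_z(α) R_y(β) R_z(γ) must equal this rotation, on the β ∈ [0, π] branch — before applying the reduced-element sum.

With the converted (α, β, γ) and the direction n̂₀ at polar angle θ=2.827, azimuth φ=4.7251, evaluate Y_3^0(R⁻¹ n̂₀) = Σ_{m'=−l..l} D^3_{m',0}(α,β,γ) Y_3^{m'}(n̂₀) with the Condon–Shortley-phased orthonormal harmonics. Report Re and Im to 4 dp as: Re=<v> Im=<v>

Axis–angle → zyz. n̂ = (sinθₙcosφₙ, sinθₙsinφₙ, cosθₙ) = (-0.880137, -0.383275, -0.280105), ω = 0.1513.
R = I cosω + sinω [n̂]ₓ + (1−cosω) n̂n̂ᵀ gives
  R = [+0.997425, +0.046072, -0.054952; -0.038365, +0.990254, +0.133884; +0.060585, -0.131431, +0.989472]
β = atan2(√(R₁₃²+R₂₃²), R₃₃) = 0.145232; α = atan2(R₂₃, R₁₃) mod 2π = 1.960276; γ = atan2(R₃₂, −R₃₁) mod 2π = 4.280454
Need the full column D^3_{m',0} for m'=−3..3 at α=1.9603, β=0.1452, γ=4.2805.
cos(β/2)=0.997365, sin(β/2)=0.072552
d^3_{-3,0}: single k=3 term ⇒ +0.001694;  D = +0.001559-0.000664i
d^3_{-2,0}: k∈[2..3] ⇒ +0.028529 -0.000151 = +0.028378;  D = -0.020195-0.019936i
d^3_{-1,0}: k∈[1..3] ⇒ +0.248035 -0.003938 +0.000007 = +0.244104;  D = -0.092688+0.225822i
d^3_{0,0}: k∈[0..3] ⇒ +0.984291 -0.046877 +0.000248 -0.000000 = +0.937662;  D = +0.937662+0.000000i
d^3_{1,0}: k∈[0..2] ⇒ -0.248035 +0.003938 -0.000007 = -0.244104;  D = +0.092688+0.225822i
d^3_{2,0}: k∈[0..1] ⇒ +0.028529 -0.000151 = +0.028378;  D = -0.020195+0.019936i
d^3_{3,0}: single k=0 term ⇒ -0.001694;  D = -0.001559-0.000664i
Y_3^{m'}(θ=2.827,φ=4.7251) and Σ D·Y over m':
  (+0.0016-0.0007i)·(-0.0005-0.0124i)  (-0.0202-0.0199i)·(+0.0930-0.0024i)  (-0.0927+0.2258i)·(+0.0045+0.3521i)  (+0.9377+0.0000i)·(-0.5398+0.0000i)  (+0.0927+0.2258i)·(-0.0045+0.3521i)  (-0.0202+0.0199i)·(+0.0930+0.0024i)  (-0.0016-0.0007i)·(+0.0005-0.0124i)
Y_3^0(R⁻¹ n̂) = -0.669912+0.000000i

Re=-0.6699 Im=0.0000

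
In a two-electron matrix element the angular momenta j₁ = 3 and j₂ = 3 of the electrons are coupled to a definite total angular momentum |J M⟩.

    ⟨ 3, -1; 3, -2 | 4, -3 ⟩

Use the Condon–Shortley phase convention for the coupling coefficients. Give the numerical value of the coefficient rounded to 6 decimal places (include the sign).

j₁+j₂−J=2  J+j₁−j₂=4  J−j₁+j₂=4  j₁+j₂+J+1=11
(j₁±m₁, j₂±m₂, J±M) = (2,4,1,5,1,7)
P² = 82944/11
sum k=0..1:
  [0] +1/288 = 1/288
  [1] −1/144 = -1/144
S = -1/288
C² = P²·S² = 1/11 ; C = -0.301511

−√(1/11) = -0.301511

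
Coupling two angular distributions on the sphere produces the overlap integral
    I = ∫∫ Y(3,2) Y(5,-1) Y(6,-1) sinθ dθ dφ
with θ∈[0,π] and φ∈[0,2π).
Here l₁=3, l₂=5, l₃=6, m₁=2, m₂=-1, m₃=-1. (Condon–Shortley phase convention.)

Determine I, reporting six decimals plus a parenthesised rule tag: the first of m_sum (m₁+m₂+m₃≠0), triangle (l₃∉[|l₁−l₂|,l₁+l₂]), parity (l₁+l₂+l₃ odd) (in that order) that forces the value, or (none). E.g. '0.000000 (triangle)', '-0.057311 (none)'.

0.134828 (none)

m-sum 0 ✓  L=14 even ✓  2≤6≤8 ✓
Π(2lᵢ+1) = 7×11×13 = 1001
triangle coeff Δ(3,5,6) = 1/675675
Σ_t [0,2]: t=0:+1/8640 t=1:−1/2304 t=2:+1/8640 = -7/34560
(3j)²=7/429 [(3 5 6; 0 0 0)], sign=-1
Σ_t [0,1]: t=0:+1/6912 t=1:−1/17280 = 1/11520
(3j)²=2/143 [(3 5 6; 2 -1 -1)], sign=-1
⇒ 4πI² = 98/429
I = (+1)√(98/429/(4π)) = 0.13482780
No selection rule forces the value: the integral is nonzero (none).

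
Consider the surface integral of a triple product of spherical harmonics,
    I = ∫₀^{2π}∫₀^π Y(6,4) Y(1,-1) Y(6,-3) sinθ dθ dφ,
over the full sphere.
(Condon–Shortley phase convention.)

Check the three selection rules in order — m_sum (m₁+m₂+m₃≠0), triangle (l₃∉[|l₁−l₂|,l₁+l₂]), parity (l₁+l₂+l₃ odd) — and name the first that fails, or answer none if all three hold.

azimuthal sum: 4 − 1 − 3 = 0  ✓
5 ≤ 6 ≤ 7 (triangle on l)  ✓
L = 6 + 1 + 6 = 13 (odd)  ✗

parity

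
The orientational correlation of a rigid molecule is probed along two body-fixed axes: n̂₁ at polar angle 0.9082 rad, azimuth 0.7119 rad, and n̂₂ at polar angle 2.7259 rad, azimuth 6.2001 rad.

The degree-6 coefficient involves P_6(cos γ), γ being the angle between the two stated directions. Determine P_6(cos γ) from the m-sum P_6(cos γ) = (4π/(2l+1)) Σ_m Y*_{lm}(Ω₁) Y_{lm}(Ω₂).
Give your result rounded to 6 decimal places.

Summing Y*_{l m}(θ₁,φ₁)·Y_{l m}(θ₂,φ₂) over m ∈ [−6, 6]; prefactor 4π/(2·6+1) = 0.966644:
  m=-6: Y*=-0.049517-0.104911i  Y=+0.001840+0.001002i  product +0.000014-0.000243i
  m=-5: Y*=-0.286583-0.127261i  Y=-0.015042-0.006635i  product +0.003466+0.003816i
  m=-4: Y*=-0.417253+0.126330i  Y=+0.073599+0.025402i  product -0.033918-0.001301i
  m=-3: Y*=-0.122228+0.192849i  Y=-0.236022-0.060079i  product +0.040435-0.038173i
  m=-2: Y*=-0.032197-0.217450i  Y=+0.474047+0.079506i  product +0.002026-0.105641i
  m=-1: Y*=-0.246127-0.212368i  Y=-0.456066-0.037980i  product +0.104185+0.106202i
  m=+0: Y*=+0.136244-0.000000i  Y=-0.149131+0.000000i  product -0.020318+0.000000i
  m=+1: Y*=+0.246127-0.212368i  Y=+0.456066-0.037980i  product +0.104185-0.106202i
  m=+2: Y*=-0.032197+0.217450i  Y=+0.474047-0.079506i  product +0.002026+0.105641i
  m=+3: Y*=+0.122228+0.192849i  Y=+0.236022-0.060079i  product +0.040435+0.038173i
  m=+4: Y*=-0.417253-0.126330i  Y=+0.073599-0.025402i  product -0.033918+0.001301i
  m=+5: Y*=+0.286583-0.127261i  Y=+0.015042-0.006635i  product +0.003466-0.003816i
  m=+6: Y*=-0.049517+0.104911i  Y=+0.001840-0.001002i  product +0.000014+0.000243i
Total Σ_m = +0.212096+0.000000i. Multiply by 0.966644: +0.205021+0.000000i. P_6(cos γ) = 0.205021

0.205021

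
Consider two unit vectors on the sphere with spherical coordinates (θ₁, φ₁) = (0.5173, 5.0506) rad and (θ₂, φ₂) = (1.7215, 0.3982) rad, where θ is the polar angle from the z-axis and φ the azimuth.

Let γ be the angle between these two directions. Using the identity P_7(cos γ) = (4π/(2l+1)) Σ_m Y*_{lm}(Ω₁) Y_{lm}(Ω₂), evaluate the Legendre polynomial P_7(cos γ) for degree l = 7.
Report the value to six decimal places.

0.273669

Addition theorem: P_7(cos γ) = (4π/15) Σ_m Y*_{lm}(Ω₁) Y_{lm}(Ω₂), m = −7…7:
  m=-7: (-0.002529, -0.002587) × (-0.433032, -0.160129) = (0.000681, 0.001525)  (running Σ = (0.000681, 0.001525))
  m=-6: (0.010528, -0.021331) × (0.191514, 0.179271) = (0.005840, -0.002198)  (running Σ = (0.006521, -0.000673))
  m=-5: (0.095043, 0.011485) × (0.099963, 0.223722) = (0.006931, 0.022411)  (running Σ = (0.013452, 0.021738))
  m=-4: (0.056266, 0.254055) × (-0.006270, -0.284884) = (0.072023, -0.017622)  (running Σ = (0.085476, 0.004116))
  m=-3: (-0.394886, 0.245468) × (0.062257, -0.157608) = (0.014103, 0.077519)  (running Σ = (0.099579, 0.081636))
  m=-2: (-0.350373, -0.281266) × (-0.202194, 0.206693) = (0.128979, -0.015549)  (running Σ = (0.228559, 0.066086))
  m=-1: (-0.005831, 0.016578) × (-0.128273, 0.053961) = (-0.000147, -0.002441)  (running Σ = (0.228412, 0.063645))
  m=0: (-0.449460, -0.000000) × (0.289582, 0.000000) = (-0.130156, -0.000000)  (running Σ = (0.098256, 0.063645))
  m=1: (0.005831, 0.016578) × (0.128273, 0.053961) = (-0.000147, 0.002441)  (running Σ = (0.098110, 0.066086))
  m=2: (-0.350373, 0.281266) × (-0.202194, -0.206693) = (0.128979, 0.015549)  (running Σ = (0.227089, 0.081636))
  m=3: (0.394886, 0.245468) × (-0.062257, -0.157608) = (0.014103, -0.077519)  (running Σ = (0.241192, 0.004116))
  m=4: (0.056266, -0.254055) × (-0.006270, 0.284884) = (0.072023, 0.017622)  (running Σ = (0.313216, 0.021738))
  m=5: (-0.095043, 0.011485) × (-0.099963, 0.223722) = (0.006931, -0.022411)  (running Σ = (0.320147, -0.000673))
  m=6: (0.010528, 0.021331) × (0.191514, -0.179271) = (0.005840, 0.002198)  (running Σ = (0.325987, 0.001525))
  m=7: (0.002529, -0.002587) × (0.433032, -0.160129) = (0.000681, -0.001525)  (running Σ = (0.326668, -0.000000))
Σ over m = (0.326668, -0.000000); ×(4π/15) → (0.273669, -0.000000). Real part: 0.273669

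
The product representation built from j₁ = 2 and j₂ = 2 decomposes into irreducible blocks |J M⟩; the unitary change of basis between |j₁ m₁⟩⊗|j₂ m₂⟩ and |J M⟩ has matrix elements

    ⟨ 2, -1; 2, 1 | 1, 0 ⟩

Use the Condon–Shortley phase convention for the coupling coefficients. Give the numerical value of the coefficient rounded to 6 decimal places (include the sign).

triangle: 3!×1!×1!/6! = 6/720
(j±m)!: 1!×3!×3!×1!×1!×1! = 36
prefactor² = (2J+1)×Δ×N² = 9/10
  k=2: +1/(2!×1!×1!×1!×0!×0!) = 1/2
  k=3: −1/(3!×0!×0!×0!×1!×1!) = -1/6
Σ = 1/3  ⇒  CG² = 9/10×(1/3)² = 1/10
CG = +√(1/10) = +0.316228

+0.316228  (= +√(1/10))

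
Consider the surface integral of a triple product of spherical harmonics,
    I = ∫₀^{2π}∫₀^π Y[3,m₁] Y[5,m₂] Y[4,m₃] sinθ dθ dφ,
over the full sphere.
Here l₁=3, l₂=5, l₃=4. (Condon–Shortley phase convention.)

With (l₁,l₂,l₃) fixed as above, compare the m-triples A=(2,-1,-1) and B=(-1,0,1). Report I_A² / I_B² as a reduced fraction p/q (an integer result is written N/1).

625/3

Shared (l₁,l₂,l₃)=(3,5,4): N and (l;000)² cancel in I_A²/I_B².
A: Δ = 4!·2!·6!/13! = 1/180180; Racah Σ t=0..1: t=0:+1/1152 t=1:−1/432 = -5/3456; ⇒ 3j(3 5 4; 2 -1 -1)² = 625/36036, sgn +1
B: Δ = 4!·2!·6!/13! = 1/180180; Racah Σ t=2..4: t=2:+1/288 t=3:−1/288 t=4:+1/5760 = 1/5760; ⇒ 3j(3 5 4; -1 0 1)² = 1/12012, sgn -1
I_A²/I_B² = (625/36036)/(1/12012) = 625/3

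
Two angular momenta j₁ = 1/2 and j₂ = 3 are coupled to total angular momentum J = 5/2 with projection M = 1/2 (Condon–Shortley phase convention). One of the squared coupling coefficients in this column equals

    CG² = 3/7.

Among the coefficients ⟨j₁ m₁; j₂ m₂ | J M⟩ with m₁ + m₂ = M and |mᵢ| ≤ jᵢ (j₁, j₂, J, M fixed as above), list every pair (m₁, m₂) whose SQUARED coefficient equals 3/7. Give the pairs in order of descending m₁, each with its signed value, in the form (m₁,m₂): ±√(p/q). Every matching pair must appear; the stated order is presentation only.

(1/2,0): +√(3/7)

Admissible pairs with m₁+m₂ = M = 1/2: (-1/2,1), (1/2,0)
  (m₁,m₂)=(1/2,0): CG² = 3/7, CG = +√(3/7)   ← matches the target
  (m₁,m₂)=(-1/2,1): CG² = 4/7, CG = −√(4/7)
Pairs with CG² = 3/7: (1/2,0): +√(3/7)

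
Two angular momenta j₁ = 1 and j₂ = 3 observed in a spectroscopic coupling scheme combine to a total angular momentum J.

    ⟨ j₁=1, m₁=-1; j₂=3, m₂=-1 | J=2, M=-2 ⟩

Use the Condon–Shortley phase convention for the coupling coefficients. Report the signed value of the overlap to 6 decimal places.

+0.218218  (= +√(1/21))

√[5·2!0!4!/7! · 0!2!2!4!0!4!] = √(768/7)
  +(−1)^2/∏(2,0,0,0,0,4)! = 1/48  (running 1/48)
⟨..|..⟩ = √(768/7)·(1/48) = +0.218218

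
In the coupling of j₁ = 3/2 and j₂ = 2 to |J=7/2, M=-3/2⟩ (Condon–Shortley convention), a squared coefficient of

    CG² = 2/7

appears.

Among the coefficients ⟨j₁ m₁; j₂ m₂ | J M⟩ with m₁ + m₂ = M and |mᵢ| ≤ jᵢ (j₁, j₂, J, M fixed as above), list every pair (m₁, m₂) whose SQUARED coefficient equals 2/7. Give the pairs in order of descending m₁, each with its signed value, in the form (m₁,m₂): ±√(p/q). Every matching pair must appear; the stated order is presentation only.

(-3/2,0): +√(2/7)

Admissible pairs with m₁+m₂ = M = -3/2: (-3/2,0), (-1/2,-1), (1/2,-2)
  (m₁,m₂)=(1/2,-2): CG² = 1/7, CG = +√(1/7)
  (m₁,m₂)=(-1/2,-1): CG² = 4/7, CG = +√(4/7)
  (m₁,m₂)=(-3/2,0): CG² = 2/7, CG = +√(2/7)   ← matches the target
Pairs with CG² = 2/7: (-3/2,0): +√(2/7)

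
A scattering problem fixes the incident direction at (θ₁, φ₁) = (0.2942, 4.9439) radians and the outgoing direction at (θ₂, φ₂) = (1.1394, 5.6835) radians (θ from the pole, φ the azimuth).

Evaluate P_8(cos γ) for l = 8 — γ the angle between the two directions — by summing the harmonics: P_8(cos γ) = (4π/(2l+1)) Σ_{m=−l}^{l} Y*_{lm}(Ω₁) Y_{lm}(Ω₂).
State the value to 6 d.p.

0.199305

Addition theorem: P_8(cos γ) = (4π/17) Σ_m Y*_{lm}(Ω₁) Y_{lm}(Ω₂), m = −8…8:
  m=-8: (-0.000007, 0.000025) × (0.020309, -0.238093) = (0.000006, 0.000002)  (running Σ = (0.000006, 0.000002))
  m=-7: (-0.000340, -0.000017) × (-0.216549, -0.382999) = (0.000067, 0.000134)  (running Σ = (0.000073, 0.000136))
  m=-6: (-0.000515, -0.002804) × (-0.308017, -0.151274) = (-0.000265, 0.000942)  (running Σ = (-0.000193, 0.001078))
  m=-5: (0.015691, -0.006881) × (0.078553, -0.011324) = (0.001155, -0.000718)  (running Σ = (0.000962, 0.000359))
  m=-4: (0.045590, 0.060628) × (0.264467, -0.242868) = (0.026781, 0.004962)  (running Σ = (0.027744, 0.005321))
  m=-3: (-0.155281, 0.186415) × (0.021908, -0.094307) = (0.014178, 0.018728)  (running Σ = (0.041922, 0.024049))
  m=-2: (-0.464402, -0.231838) × (0.112310, 0.288340) = (0.014691, -0.159943)  (running Σ = (0.056613, -0.135894))
  m=-1: (0.133868, -0.567868) × (0.133824, 0.091492) = (0.069870, -0.063746)  (running Σ = (0.126483, -0.199640))
  m=0: (-0.057934, -0.000000) × (-0.287524, 0.000000) = (0.016657, 0.000000)  (running Σ = (0.143140, -0.199640))
  m=1: (-0.133868, -0.567868) × (-0.133824, 0.091492) = (0.069870, 0.063746)  (running Σ = (0.213011, -0.135894))
  m=2: (-0.464402, 0.231838) × (0.112310, -0.288340) = (0.014691, 0.159943)  (running Σ = (0.227702, 0.024049))
  m=3: (0.155281, 0.186415) × (-0.021908, -0.094307) = (0.014178, -0.018728)  (running Σ = (0.241880, 0.005321))
  m=4: (0.045590, -0.060628) × (0.264467, 0.242868) = (0.026781, -0.004962)  (running Σ = (0.268662, 0.000359))
  m=5: (-0.015691, -0.006881) × (-0.078553, -0.011324) = (0.001155, 0.000718)  (running Σ = (0.269816, 0.001078))
  m=6: (-0.000515, 0.002804) × (-0.308017, 0.151274) = (-0.000265, -0.000942)  (running Σ = (0.269551, 0.000136))
  m=7: (0.000340, -0.000017) × (0.216549, -0.382999) = (0.000067, -0.000134)  (running Σ = (0.269618, 0.000002))
  m=8: (-0.000007, -0.000025) × (0.020309, 0.238093) = (0.000006, -0.000002)  (running Σ = (0.269624, 0.000000))
Accumulated sum (0.269624, 0.000000); after 4π/(2l+1) scaling, (0.199305, 0.000000) ⇒ P_8 = 0.199305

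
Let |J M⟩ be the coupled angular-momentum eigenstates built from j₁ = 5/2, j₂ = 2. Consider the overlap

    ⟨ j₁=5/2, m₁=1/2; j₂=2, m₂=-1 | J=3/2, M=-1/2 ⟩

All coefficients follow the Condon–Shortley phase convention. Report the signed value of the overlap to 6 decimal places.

−√(5/21) ≈ -0.487950

√[4·3!2!1!/7! · 3!2!1!3!1!2!] = √(48/35)
  +(−1)^0/∏(0,3,2,1,0,0)! = 1/12  (running 1/12)
  +(−1)^1/∏(1,2,1,0,1,1)! = -1/2  (running -5/12)
⟨..|..⟩ = √(48/35)·(-5/12) = -0.487950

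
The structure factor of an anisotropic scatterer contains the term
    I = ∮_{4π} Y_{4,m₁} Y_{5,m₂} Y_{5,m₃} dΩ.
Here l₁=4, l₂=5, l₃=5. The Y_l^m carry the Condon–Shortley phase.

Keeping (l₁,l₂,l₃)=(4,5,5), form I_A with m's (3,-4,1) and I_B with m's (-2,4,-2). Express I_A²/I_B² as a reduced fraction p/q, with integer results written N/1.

Same 4,5,5: normalisation and zero-m 3j drop out of the ratio.
A: Δ: 4! 4! 6! / 15! → 1/3153150; sum: t=0:+1/17280 t=1:−1/103680 = 1/20736; 3j²(4 5 5; 3 -4 1) = Δ·Π!·Σ² = 10/429  (sign +1)
B: Δ: 4! 4! 6! / 15! → 1/3153150; sum: t=3:−1/25920 t=4:+1/11520 = 1/20736; 3j²(4 5 5; -2 4 -2) = Δ·Π!·Σ² = 5/429  (sign -1)
I_A²/I_B² = (10/429)/(5/429) = 2/1

2/1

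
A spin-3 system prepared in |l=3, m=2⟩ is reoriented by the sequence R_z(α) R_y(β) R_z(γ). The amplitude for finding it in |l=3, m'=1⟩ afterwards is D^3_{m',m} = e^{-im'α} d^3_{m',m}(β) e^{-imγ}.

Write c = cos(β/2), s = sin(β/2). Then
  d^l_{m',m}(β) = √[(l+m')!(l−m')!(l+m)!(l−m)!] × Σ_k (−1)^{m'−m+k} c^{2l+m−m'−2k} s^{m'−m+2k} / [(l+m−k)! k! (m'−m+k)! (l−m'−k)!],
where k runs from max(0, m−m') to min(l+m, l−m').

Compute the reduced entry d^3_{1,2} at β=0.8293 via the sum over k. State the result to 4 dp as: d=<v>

d^3_{1,2}(β=0.8293) via the finite sum:
With c≡cos(β/2)=0.915257 and s≡sin(β/2)=0.402870, N=[24·2·120·1]^{1/2}=75.894664
The bounds max(0,m−m')=1 and min(l+m,l−m')=2 give 2 terms
  k=1: (−1)^0·75.8947/(24)·0.9153^5·0.4029^1 = +0.818240
  k=2: (−1)^1·75.8947/(12)·0.9153^3·0.4029^3 = -0.317069
d^3_{1,2}(0.8293) = +0.818240 -0.317069 = +0.501171

d=0.5012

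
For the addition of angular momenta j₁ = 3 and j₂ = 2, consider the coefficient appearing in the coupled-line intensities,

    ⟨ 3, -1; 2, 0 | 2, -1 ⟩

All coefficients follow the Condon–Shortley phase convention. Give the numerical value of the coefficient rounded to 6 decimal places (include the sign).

+0.377964  (= +√(1/7))

√[5·3!3!1!/8! · 2!4!2!2!1!3!] = √(36/7)
  +(−1)^1/∏(1,2,3,1,0,0)! = -1/12  (running -1/12)
  +(−1)^2/∏(2,1,2,0,1,1)! = 1/4  (running 1/6)
⟨..|..⟩ = √(36/7)·(1/6) = +0.377964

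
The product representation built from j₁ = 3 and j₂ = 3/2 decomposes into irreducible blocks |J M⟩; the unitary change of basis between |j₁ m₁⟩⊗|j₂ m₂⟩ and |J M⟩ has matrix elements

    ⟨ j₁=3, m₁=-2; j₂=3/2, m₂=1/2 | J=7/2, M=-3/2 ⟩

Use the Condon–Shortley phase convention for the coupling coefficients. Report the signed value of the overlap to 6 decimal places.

−√(3/7) ≈ -0.654654

triangle: 1!*5!*2!/9! = 240/362880
(j±m)!: 1!*5!*2!*1!*2!*5! = 57600
prefactor² = (2J+1)*Δ*N² = 6400/21
  k=0: +1/(0!*1!*5!*2!*0!*0!) = 1/240
  k=1: −1/(1!*0!*4!*1!*1!*1!) = -1/24
Σ = -3/80  ⇒  CG² = 6400/21*(-3/80)² = 3/7
CG = −√(3/7) = -0.654654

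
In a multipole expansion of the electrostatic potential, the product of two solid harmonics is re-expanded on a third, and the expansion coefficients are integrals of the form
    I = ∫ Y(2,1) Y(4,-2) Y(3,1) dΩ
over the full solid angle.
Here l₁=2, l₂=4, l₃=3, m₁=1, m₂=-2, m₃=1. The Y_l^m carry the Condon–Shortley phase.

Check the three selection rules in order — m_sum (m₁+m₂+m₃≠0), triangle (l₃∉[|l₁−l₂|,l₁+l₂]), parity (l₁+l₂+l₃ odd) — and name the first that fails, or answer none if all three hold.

parity

Σmᵢ = 0  ✓
l₃∈[|l₁−l₂|,l₁+l₂]=[2,6], have l₃=3  ✓
Σlᵢ = 9 ⇒ odd  ✗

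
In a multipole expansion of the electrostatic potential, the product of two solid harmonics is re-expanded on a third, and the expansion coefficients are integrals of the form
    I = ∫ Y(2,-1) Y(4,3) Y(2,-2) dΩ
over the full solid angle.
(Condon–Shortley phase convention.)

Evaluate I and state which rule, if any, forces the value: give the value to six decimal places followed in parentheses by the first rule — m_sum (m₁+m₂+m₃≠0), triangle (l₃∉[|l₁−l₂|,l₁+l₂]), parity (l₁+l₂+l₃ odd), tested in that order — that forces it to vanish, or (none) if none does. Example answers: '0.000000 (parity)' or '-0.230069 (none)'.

-0.238414 (none)

Rules hold: Σm=0, L=8 even, 2≤2≤6.
N = 5·9·5 = 225
Δ = 4!·0!·4!/9! = 1/630
Racah Σ t=2..2: t=2:+1/16 = 1/16
⇒ 3j(2 4 2; 0 0 0)² = 2/35, sgn +1
Racah Σ t=3..3: t=3:−1/144 = -1/144
⇒ 3j(2 4 2; -1 3 -2)² = 1/18, sgn -1
4πI² = N·(3j₀)²·(3jₘ)² = 5/7
I = -1·√(0.714286/4π) = -0.23841361
No selection rule forces the value: the integral is nonzero (none).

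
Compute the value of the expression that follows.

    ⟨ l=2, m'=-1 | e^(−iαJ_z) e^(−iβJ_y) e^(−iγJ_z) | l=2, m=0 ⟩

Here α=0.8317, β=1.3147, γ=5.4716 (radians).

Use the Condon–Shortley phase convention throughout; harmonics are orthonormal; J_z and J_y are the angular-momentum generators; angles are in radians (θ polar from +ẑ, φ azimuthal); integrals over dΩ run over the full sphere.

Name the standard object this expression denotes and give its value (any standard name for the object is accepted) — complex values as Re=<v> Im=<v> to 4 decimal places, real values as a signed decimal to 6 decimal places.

Wigner D-matrix element, Re=0.2022 Im=0.2218

This is a Wigner D-matrix element — the rotation-matrix element ⟨l m'| R(α,β,γ) |l m⟩ in the angular-momentum basis.
Split into d^2_{-1,0}(β=1.3147) × two z-phases.
c=cos(1.314700/2)=0.791614, s=sin(1.314700/2)=0.611021; N=√[1·6·2·2]=4.898979
The bounds max(0,m−m')=1 and min(l+m,l−m')=2 give 2 terms
  k=1: (−1)^0·4.8990/(2)·0.7916^3·0.6110^1 = +0.742459
  k=2: (−1)^1·4.8990/(2)·0.7916^1·0.6110^3 = -0.442342
d^2_{-1,0}(1.3147) = +0.742459 -0.442342 = +0.300117
Phases: e^{-i·(-1)·0.8317}=+0.673620+0.739078i, e^{-i·(0)·5.4716}=+1.000000+0.000000i ⇒ D=+0.202165+0.221810i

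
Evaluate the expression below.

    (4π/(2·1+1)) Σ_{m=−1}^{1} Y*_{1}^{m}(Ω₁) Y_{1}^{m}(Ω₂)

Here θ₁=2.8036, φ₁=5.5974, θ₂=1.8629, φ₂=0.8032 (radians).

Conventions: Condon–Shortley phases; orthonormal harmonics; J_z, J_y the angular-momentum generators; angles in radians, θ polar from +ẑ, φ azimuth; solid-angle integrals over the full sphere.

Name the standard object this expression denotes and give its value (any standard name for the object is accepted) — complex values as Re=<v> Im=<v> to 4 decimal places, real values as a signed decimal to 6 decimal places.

This sum is the spherical-harmonic addition theorem: it equals the Legendre polynomial P_l(cos γ) of the angle γ between the two directions.
Term-by-term m-sum for l=1 (normalisation 4π/3 = 4.188790):
  m=-1: (0.08866 - 0.07255j) × (0.22975 - 0.23808j) = 0.00310 - 0.03778j  (running Σ = 0.00310 - 0.03778j)
  m=0: (-0.46096 + 0.00000j) × (-0.14070 + 0.00000j) = 0.06486 + 0.00000j  (running Σ = 0.06796 - 0.03778j)
  m=1: (-0.08866 - 0.07255j) × (-0.22975 - 0.23808j) = 0.00310 + 0.03778j  (running Σ = 0.07105 + 0.00000j)
Total Σ_m = 0.07105 + 0.00000j. Multiply by 4.188790: 0.29762 + 0.00000j. P_1(cos γ) = 0.297625

Legendre polynomial (addition theorem), +0.297625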